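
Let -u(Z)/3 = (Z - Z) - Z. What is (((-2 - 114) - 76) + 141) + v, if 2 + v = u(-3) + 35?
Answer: -27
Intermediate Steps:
u(Z) = 3*Z (u(Z) = -3*((Z - Z) - Z) = -3*(0 - Z) = -(-3)*Z = 3*Z)
v = 24 (v = -2 + (3*(-3) + 35) = -2 + (-9 + 35) = -2 + 26 = 24)
(((-2 - 114) - 76) + 141) + v = (((-2 - 114) - 76) + 141) + 24 = ((-116 - 76) + 141) + 24 = (-192 + 141) + 24 = -51 + 24 = -27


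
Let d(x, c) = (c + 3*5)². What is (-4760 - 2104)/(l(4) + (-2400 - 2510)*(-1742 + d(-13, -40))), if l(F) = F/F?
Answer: -2288/1828157 ≈ -0.0012515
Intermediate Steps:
d(x, c) = (15 + c)² (d(x, c) = (c + 15)² = (15 + c)²)
l(F) = 1
(-4760 - 2104)/(l(4) + (-2400 - 2510)*(-1742 + d(-13, -40))) = (-4760 - 2104)/(1 + (-2400 - 2510)*(-1742 + (15 - 40)²)) = -6864/(1 - 4910*(-1742 + (-25)²)) = -6864/(1 - 4910*(-1742 + 625)) = -6864/(1 - 4910*(-1117)) = -6864/(1 + 5484470) = -6864/5484471 = -6864*1/5484471 = -2288/1828157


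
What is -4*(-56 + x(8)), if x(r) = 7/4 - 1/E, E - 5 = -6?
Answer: 213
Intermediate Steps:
E = -1 (E = 5 - 6 = -1)
x(r) = 11/4 (x(r) = 7/4 - 1/(-1) = 7*(¼) - 1*(-1) = 7/4 + 1 = 11/4)
-4*(-56 + x(8)) = -4*(-56 + 11/4) = -4*(-213/4) = 213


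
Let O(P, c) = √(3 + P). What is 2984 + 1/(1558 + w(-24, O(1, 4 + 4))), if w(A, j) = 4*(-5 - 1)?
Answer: 4577457/1534 ≈ 2984.0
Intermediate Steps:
w(A, j) = -24 (w(A, j) = 4*(-6) = -24)
2984 + 1/(1558 + w(-24, O(1, 4 + 4))) = 2984 + 1/(1558 - 24) = 2984 + 1/1534 = 4577457/1534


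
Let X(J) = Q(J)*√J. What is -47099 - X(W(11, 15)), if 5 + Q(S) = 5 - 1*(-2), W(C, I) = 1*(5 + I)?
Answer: -47099 - 4*√5 ≈ -47108.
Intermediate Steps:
W(C, I) = 5 + I
Q(S) = 2 (Q(S) = -5 + (5 - 1*(-2)) = -5 + (5 + 2) = -5 + 7 = 2)
X(J) = 2*√J
-47099 - X(W(11, 15)) = -47099 - 2*√(5 + 15) = -47099 - 2*√20 = -47099 - 2*2*√5 = -47099 - 4*√5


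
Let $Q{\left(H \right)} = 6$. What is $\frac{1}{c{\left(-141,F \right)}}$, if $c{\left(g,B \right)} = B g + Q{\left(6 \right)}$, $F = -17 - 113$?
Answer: $\frac{1}{18336} \approx 5.4537 \cdot 10^{-5}$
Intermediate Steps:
$F = -130$ ($F = -17 - 113 = -130$)
$c{\left(g,B \right)} = 6 + B g$ ($c{\left(g,B \right)} = B g + 6 = 6 + B g$)
$\frac{1}{c{\left(-141,F \right)}} = \frac{1}{6 - -18330} = \frac{1}{6 + 18330} = \frac{1}{18336}$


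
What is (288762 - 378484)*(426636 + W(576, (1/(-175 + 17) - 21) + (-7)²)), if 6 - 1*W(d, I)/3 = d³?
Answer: 51400143387828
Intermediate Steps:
W(d, I) = 18 - 3*d³
(288762 - 378484)*(426636 + W(576, (1/(-175 + 17) - 21) + (-7)²)) = (288762 - 378484)*(426636 + (18 - 3*576³)) = -89722*(426636 + (18 - 3*191102976)) = -89722*(426636 + (18 - 573308928)) = -89722*(426636 - 573308910) = -89722*(-572882274) = 51400143387828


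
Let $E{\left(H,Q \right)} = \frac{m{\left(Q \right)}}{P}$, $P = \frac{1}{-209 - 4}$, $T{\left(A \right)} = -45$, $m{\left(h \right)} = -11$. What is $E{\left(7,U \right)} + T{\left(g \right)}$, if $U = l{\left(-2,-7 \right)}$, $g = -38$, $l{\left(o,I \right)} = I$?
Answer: $2298$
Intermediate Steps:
$U = -7$
$P = - \frac{1}{213}$ ($P = \frac{1}{-213} = - \frac{1}{213} \approx -0.0046948$)
$E{\left(H,Q \right)} = 2343$ ($E{\left(H,Q \right)} = - \frac{11}{- \frac{1}{213}} = \left(-11\right) \left(-213\right) = 2343$)
$E{\left(7,U \right)} + T{\left(g \right)} = 2343 - 45 = 2298$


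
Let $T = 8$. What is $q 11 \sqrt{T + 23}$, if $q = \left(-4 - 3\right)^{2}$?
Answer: $539 \sqrt{31} \approx 3001.0$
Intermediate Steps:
$q = 49$ ($q = \left(-7\right)^{2} = 49$)
$q 11 \sqrt{T + 23} = 49 \cdot 11 \sqrt{8 + 23} = 539 \sqrt{31}$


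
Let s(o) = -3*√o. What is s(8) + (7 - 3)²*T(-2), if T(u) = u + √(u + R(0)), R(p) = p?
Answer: -32 - √2*(6 - 16*I) ≈ -40.485 + 22.627*I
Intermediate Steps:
T(u) = u + √u (T(u) = u + √(u + 0) = u + √u)
s(8) + (7 - 3)²*T(-2) = -6*√2 + (7 - 3)²*(-2 + √(-2)) = -6*√2 + 4²*(-2 + I*√2) = -6*√2 + 16*(-2 + I*√2) = -6*√2 + (-32 + 16*I*√2) = -32 - 6*√2 + 16*I*√2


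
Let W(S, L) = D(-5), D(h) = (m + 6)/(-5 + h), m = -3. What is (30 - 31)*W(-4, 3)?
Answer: 3/10 ≈ 0.30000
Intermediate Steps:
D(h) = 3/(-5 + h) (D(h) = (-3 + 6)/(-5 + h) = 3/(-5 + h))
W(S, L) = -3/10 (W(S, L) = 3/(-5 - 5) = 3/(-10) = 3*(-1/10) = -3/10)
(30 - 31)*W(-4, 3) = (30 - 31)*(-3/10) = -1*(-3/10) = 3/10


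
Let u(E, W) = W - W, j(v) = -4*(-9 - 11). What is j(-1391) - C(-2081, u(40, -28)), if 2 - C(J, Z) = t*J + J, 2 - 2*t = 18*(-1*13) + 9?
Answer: -476393/2 ≈ -2.3820e+5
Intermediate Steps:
j(v) = 80 (j(v) = -4*(-20) = 80)
u(E, W) = 0
t = 227/2 (t = 1 - (18*(-1*13) + 9)/2 = 1 - (18*(-13) + 9)/2 = 1 - (-234 + 9)/2 = 1 - ½*(-225) = 1 + 225/2 = 227/2 ≈ 113.50)
C(J, Z) = 2 - 229*J/2 (C(J, Z) = 2 - (227*J/2 + J) = 2 - 229*J/2)
j(-1391) - C(-2081, u(40, -28)) = 80 - (2 - 229/2*(-2081)) = 80 - (2 + 476549/2) = 80 - 1*476553/2 = 80 - 476553/2 = -476393/2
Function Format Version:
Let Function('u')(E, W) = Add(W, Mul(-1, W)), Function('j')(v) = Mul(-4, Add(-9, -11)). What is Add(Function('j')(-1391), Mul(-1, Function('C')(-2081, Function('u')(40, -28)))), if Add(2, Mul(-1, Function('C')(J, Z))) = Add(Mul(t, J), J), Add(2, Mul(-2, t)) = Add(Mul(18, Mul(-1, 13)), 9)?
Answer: Rational(-476393, 2) ≈ -2.3820e+5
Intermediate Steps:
Function('j')(v) = 80 (Function('j')(v) = Mul(-4, -20) = 80)
Function('u')(E, W) = 0
t = Rational(227, 2) (t = Add(1, Mul(Rational(-1, 2), Add(Mul(18, Mul(-1, 13)), 9))) = Add(1, Mul(Rational(-1, 2), Add(Mul(18, -13), 9))) = Add(1, Mul(Rational(-1, 2), Add(-234, 9))) = Add(1, Mul(Rational(-1, 2), -225)) = Add(1, Rational(225, 2)) = Rational(227, 2) ≈ 113.50)
Function('C')(J, Z) = Add(2, Mul(Rational(-229, 2), J)) (Function('C')(J, Z) = Add(2, Mul(-1, Add(Mul(Rational(227, 2), J), J))) = Add(2, Mul(-1, Mul(Rational(229, 2), J))) = Add(2, Mul(Rational(-229, 2), J)))
Add(Function('j')(-1391), Mul(-1, Function('C')(-2081, Function('u')(40, -28)))) = Add(80, Mul(-1, Add(2, Mul(Rational(-229, 2), -2081)))) = Add(80, Mul(-1, Add(2, Rational(476549, 2)))) = Add(80, Mul(-1, Rational(476553, 2))) = Add(80, Rational(-476553, 2)) = Rational(-476393, 2)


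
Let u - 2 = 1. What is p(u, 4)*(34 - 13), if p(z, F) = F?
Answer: 84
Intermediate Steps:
u = 3 (u = 2 + 1 = 3)
p(u, 4)*(34 - 13) = 4*(34 - 13) = 4*21 = 84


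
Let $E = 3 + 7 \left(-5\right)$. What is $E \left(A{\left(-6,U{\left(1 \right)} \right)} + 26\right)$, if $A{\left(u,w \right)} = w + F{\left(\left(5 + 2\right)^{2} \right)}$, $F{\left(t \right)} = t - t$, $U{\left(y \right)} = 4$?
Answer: $-960$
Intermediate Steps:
$E = -32$ ($E = 3 - 35 = -32$)
$F{\left(t \right)} = 0$
$A{\left(u,w \right)} = w$ ($A{\left(u,w \right)} = w + 0 = w$)
$E \left(A{\left(-6,U{\left(1 \right)} \right)} + 26\right) = - 32 \left(4 + 26\right) = \left(-32\right) 30 = -960$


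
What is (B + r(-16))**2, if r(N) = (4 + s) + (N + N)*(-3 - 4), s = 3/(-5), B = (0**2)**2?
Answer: 1292769/25 ≈ 51711.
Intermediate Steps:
B = 0 (B = 0**2 = 0)
s = -3/5 (s = 3*(-1/5) = -3/5 ≈ -0.60000)
r(N) = 17/5 - 14*N (r(N) = (4 - 3/5) + (N + N)*(-3 - 4) = 17/5 + (2*N)*(-7) = 17/5 - 14*N)
(B + r(-16))**2 = (0 + (17/5 - 14*(-16)))**2 = (0 + (17/5 + 224))**2 = (0 + 1137/5)**2 = (1137/5)**2 = 1292769/25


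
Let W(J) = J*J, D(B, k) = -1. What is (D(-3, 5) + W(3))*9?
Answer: 72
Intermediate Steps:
W(J) = J**2
(D(-3, 5) + W(3))*9 = (-1 + 3**2)*9 = (-1 + 9)*9 = 8*9 = 72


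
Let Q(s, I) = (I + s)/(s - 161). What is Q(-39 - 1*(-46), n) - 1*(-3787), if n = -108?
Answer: 583299/154 ≈ 3787.7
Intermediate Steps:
Q(s, I) = (I + s)/(-161 + s)
Q(-39 - 1*(-46), n) - 1*(-3787) = (-108 + (-39 - 1*(-46)))/(-161 + (-39 - 1*(-46))) - 1*(-3787) = (-108 + (-39 + 46))/(-161 + (-39 + 46)) + 3787 = (-108 + 7)/(-161 + 7) + 3787 = -101/(-154) + 3787 = -1/154*(-101) + 3787 = 101/154 + 3787 = 583299/154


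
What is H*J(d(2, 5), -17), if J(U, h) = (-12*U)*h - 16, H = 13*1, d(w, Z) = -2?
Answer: -5512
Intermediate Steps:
H = 13
J(U, h) = -16 - 12*U*h (J(U, h) = -12*U*h - 16 = -16 - 12*U*h)
H*J(d(2, 5), -17) = 13*(-16 - 12*(-2)*(-17)) = 13*(-16 - 408) = 13*(-424) = -5512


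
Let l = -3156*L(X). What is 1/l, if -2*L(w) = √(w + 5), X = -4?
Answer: 1/1578 ≈ 0.00063371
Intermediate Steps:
L(w) = -√(5 + w)/2 (L(w) = -√(w + 5)/2 = -√(5 + w)/2)
l = 1578 (l = -(-1578)*√(5 - 4) = -(-1578)*√1 = -(-1578) = -3156*(-½) = 1578)
1/l = 1/1578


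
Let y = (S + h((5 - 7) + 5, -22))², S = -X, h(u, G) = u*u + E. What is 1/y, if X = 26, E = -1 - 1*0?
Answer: 1/324 ≈ 0.0030864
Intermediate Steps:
E = -1 (E = -1 + 0 = -1)
h(u, G) = -1 + u² (h(u, G) = u*u - 1 = u² - 1 = -1 + u²)
S = -26 (S = -1*26 = -26)
y = 324 (y = (-26 + (-1 + ((5 - 7) + 5)²))² = (-26 + (-1 + (-2 + 5)²))² = (-26 + (-1 + 3²))² = (-26 + (-1 + 9))² = (-26 + 8)² = (-18)² = 324)
1/y = 1/324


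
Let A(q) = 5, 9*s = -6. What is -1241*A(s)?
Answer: -6205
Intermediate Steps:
s = -⅔ (s = (⅑)*(-6) = -⅔ ≈ -0.66667)
-1241*A(s) = -1241*5 = -6205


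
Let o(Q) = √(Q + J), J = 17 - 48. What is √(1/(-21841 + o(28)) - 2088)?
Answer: √((45604009 - 2088*I*√3)/(-21841 + I*√3)) ≈ 0.e-11 - 45.695*I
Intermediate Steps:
J = -31
o(Q) = √(-31 + Q) (o(Q) = √(Q - 31) = √(-31 + Q))
√(1/(-21841 + o(28)) - 2088) = √(1/(-21841 + √(-31 + 28)) - 2088) = √(1/(-21841 + √(-3)) - 2088) = √(1/(-21841 + I*√3) - 2088) = √(-2088 + 1/(-21841 + I*√3))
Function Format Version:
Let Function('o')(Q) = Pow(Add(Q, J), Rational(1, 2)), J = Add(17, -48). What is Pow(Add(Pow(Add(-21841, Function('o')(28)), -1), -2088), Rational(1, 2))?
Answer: Pow(Mul(Pow(Add(-21841, Mul(I, Pow(3, Rational(1, 2)))), -1), Add(45604009, Mul(-2088, I, Pow(3, Rational(1, 2))))), Rational(1, 2)) ≈ Add(0.e-11, Mul(-45.695, I))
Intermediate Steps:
J = -31
Function('o')(Q) = Pow(Add(-31, Q), Rational(1, 2)) (Function('o')(Q) = Pow(Add(Q, -31), Rational(1, 2)) = Pow(Add(-31, Q), Rational(1, 2)))
Pow(Add(Pow(Add(-21841, Function('o')(28)), -1), -2088), Rational(1, 2)) = Pow(Add(Pow(Add(-21841, Pow(Add(-31, 28), Rational(1, 2))), -1), -2088), Rational(1, 2)) = Pow(Add(Pow(Add(-21841, Pow(-3, Rational(1, 2))), -1), -2088), Rational(1, 2)) = Pow(Add(Pow(Add(-21841, Mul(I, Pow(3, Rational(1, 2)))), -1), -2088), Rational(1, 2)) = Pow(Add(-2088, Pow(Add(-21841, Mul(I, Pow(3, Rational(1, 2)))), -1)), Rational(1, 2))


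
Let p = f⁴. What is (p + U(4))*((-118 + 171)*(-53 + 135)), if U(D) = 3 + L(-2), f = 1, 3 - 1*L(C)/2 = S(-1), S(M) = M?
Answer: 52152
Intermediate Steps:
L(C) = 8 (L(C) = 6 - 2*(-1) = 6 + 2 = 8)
p = 1 (p = 1⁴ = 1)
U(D) = 11 (U(D) = 3 + 8 = 11)
(p + U(4))*((-118 + 171)*(-53 + 135)) = (1 + 11)*((-118 + 171)*(-53 + 135)) = 12*(53*82) = 12*4346 = 52152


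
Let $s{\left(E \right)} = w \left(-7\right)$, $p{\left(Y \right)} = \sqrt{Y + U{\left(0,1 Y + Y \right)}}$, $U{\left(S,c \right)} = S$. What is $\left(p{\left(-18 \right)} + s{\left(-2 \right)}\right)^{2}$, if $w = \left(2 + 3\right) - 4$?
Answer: $31 - 42 i \sqrt{2} \approx 31.0 - 59.397 i$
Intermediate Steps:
$w = 1$ ($w = 5 - 4 = 1$)
$p{\left(Y \right)} = \sqrt{Y}$ ($p{\left(Y \right)} = \sqrt{Y + 0} = \sqrt{Y}$)
$s{\left(E \right)} = -7$ ($s{\left(E \right)} = 1 \left(-7\right) = -7$)
$\left(p{\left(-18 \right)} + s{\left(-2 \right)}\right)^{2} = \left(\sqrt{-18} - 7\right)^{2} = \left(3 i \sqrt{2} - 7\right)^{2} = \left(-7 + 3 i \sqrt{2}\right)^{2}$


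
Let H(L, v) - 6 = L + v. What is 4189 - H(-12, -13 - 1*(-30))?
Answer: 4178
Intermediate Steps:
H(L, v) = 6 + L + v (H(L, v) = 6 + (L + v) = 6 + L + v)
4189 - H(-12, -13 - 1*(-30)) = 4189 - (6 - 12 + (-13 - 1*(-30))) = 4189 - (6 - 12 + (-13 + 30)) = 4189 - (6 - 12 + 17) = 4189 - 1*11 = 4189 - 11 = 4178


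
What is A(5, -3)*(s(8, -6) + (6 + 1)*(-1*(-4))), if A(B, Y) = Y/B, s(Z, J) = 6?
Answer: -102/5 ≈ -20.400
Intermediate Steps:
A(5, -3)*(s(8, -6) + (6 + 1)*(-1*(-4))) = (-3/5)*(6 + (6 + 1)*(-1*(-4))) = (-3*⅕)*(6 + 7*4) = -3*(6 + 28)/5 = -⅗*34 = -102/5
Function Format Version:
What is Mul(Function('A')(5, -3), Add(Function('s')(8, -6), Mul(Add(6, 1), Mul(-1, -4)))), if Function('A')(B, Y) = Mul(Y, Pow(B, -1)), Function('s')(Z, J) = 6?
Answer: Rational(-102, 5) ≈ -20.400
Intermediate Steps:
Mul(Function('A')(5, -3), Add(Function('s')(8, -6), Mul(Add(6, 1), Mul(-1, -4)))) = Mul(Mul(-3, Pow(5, -1)), Add(6, Mul(Add(6, 1), Mul(-1, -4)))) = Mul(Mul(-3, Rational(1, 5)), Add(6, Mul(7, 4))) = Mul(Rational(-3, 5), Add(6, 28)) = Mul(Rational(-3, 5), 34) = Rational(-102, 5)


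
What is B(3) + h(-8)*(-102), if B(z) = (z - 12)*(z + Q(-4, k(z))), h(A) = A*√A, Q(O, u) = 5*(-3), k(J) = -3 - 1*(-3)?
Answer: 108 + 1632*I*√2 ≈ 108.0 + 2308.0*I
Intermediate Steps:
k(J) = 0 (k(J) = -3 + 3 = 0)
Q(O, u) = -15
h(A) = A^(3/2)
B(z) = (-15 + z)*(-12 + z) (B(z) = (z - 12)*(z - 15) = (-12 + z)*(-15 + z) = (-15 + z)*(-12 + z))
B(3) + h(-8)*(-102) = (180 + 3² - 27*3) + (-8)^(3/2)*(-102) = (180 + 9 - 81) - 16*I*√2*(-102) = 108 + 1632*I*√2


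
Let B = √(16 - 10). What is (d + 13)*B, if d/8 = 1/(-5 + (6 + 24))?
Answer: 333*√6/25 ≈ 32.627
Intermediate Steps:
B = √6 ≈ 2.4495
d = 8/25 (d = 8/(-5 + (6 + 24)) = 8/(-5 + 30) = 8/25 ≈ 0.32000)
(d + 13)*B = (8/25 + 13)*√6 = 333*√6/25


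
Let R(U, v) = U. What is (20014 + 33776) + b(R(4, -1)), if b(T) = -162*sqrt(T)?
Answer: 53466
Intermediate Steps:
(20014 + 33776) + b(R(4, -1)) = (20014 + 33776) - 162*sqrt(4) = 53790 - 162*2 = 53790 - 324 = 53466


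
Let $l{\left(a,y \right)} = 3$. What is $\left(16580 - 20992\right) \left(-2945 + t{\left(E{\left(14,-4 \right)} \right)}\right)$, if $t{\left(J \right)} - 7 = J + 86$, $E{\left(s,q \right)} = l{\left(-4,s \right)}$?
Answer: $12569788$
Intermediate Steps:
$E{\left(s,q \right)} = 3$
$t{\left(J \right)} = 93 + J$ ($t{\left(J \right)} = 7 + \left(J + 86\right) = 7 + \left(86 + J\right) = 93 + J$)
$\left(16580 - 20992\right) \left(-2945 + t{\left(E{\left(14,-4 \right)} \right)}\right) = \left(16580 - 20992\right) \left(-2945 + \left(93 + 3\right)\right) = - 4412 \left(-2945 + 96\right) = \left(-4412\right) \left(-2849\right) = 12569788$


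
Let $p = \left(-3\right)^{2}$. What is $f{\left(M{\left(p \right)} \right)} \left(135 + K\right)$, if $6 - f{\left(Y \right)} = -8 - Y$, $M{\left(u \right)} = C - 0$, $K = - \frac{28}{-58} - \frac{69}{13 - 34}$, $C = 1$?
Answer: $\frac{422550}{203} \approx 2081.5$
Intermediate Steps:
$K = \frac{765}{203}$ ($K = \left(-28\right) \left(- \frac{1}{58}\right) - \frac{69}{13 - 34} = \frac{14}{29} - \frac{69}{-21} = \frac{14}{29} - - \frac{23}{7} = \frac{14}{29} + \frac{23}{7} = \frac{765}{203} \approx 3.7685$)
$p = 9$
$M{\left(u \right)} = 1$ ($M{\left(u \right)} = 1 - 0 = 1 + 0 = 1$)
$f{\left(Y \right)} = 14 + Y$ ($f{\left(Y \right)} = 6 - \left(-8 - Y\right) = 6 + \left(8 + Y\right) = 14 + Y$)
$f{\left(M{\left(p \right)} \right)} \left(135 + K\right) = \left(14 + 1\right) \left(135 + \frac{765}{203}\right) = 15 \cdot \frac{28170}{203} = \frac{422550}{203}$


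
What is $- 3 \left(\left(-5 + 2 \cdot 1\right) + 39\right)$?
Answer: $-108$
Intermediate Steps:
$- 3 \left(\left(-5 + 2 \cdot 1\right) + 39\right) = - 3 \left(\left(-5 + 2\right) + 39\right) = - 3 \left(-3 + 39\right) = \left(-3\right) 36 = -108$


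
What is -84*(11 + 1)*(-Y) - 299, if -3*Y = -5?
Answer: 1381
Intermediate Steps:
Y = 5/3 (Y = -⅓*(-5) = 5/3 ≈ 1.6667)
-84*(11 + 1)*(-Y) - 299 = -84*(11 + 1)*(-1*5/3) - 299 = -1008*(-5)/3 - 299 = -84*(-20) - 299 = 1680 - 299 = 1381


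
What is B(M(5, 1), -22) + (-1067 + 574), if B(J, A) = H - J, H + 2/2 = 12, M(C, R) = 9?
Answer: -491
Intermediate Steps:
H = 11 (H = -1 + 12 = 11)
B(J, A) = 11 - J
B(M(5, 1), -22) + (-1067 + 574) = (11 - 1*9) + (-1067 + 574) = (11 - 9) - 493 = 2 - 493 = -491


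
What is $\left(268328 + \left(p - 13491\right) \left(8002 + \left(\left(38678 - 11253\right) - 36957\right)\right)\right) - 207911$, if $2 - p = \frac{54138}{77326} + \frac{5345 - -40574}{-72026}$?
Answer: $\frac{28820237737320558}{1392370619} \approx 2.0699 \cdot 10^{7}$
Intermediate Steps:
$p = \frac{5395176979}{2784741238}$ ($p = 2 - \left(\frac{54138}{77326} + \frac{5345 - -40574}{-72026}\right) = 2 - \left(54138 \cdot \frac{1}{77326} + \left(5345 + 40574\right) \left(- \frac{1}{72026}\right)\right) = 2 - \left(\frac{27069}{38663} + 45919 \left(- \frac{1}{72026}\right)\right) = 2 - \left(\frac{27069}{38663} - \frac{45919}{72026}\right) = 2 - \frac{174305497}{2784741238} = \frac{5395176979}{2784741238} \approx 1.9374$)
$\left(268328 + \left(p - 13491\right) \left(8002 + \left(\left(38678 - 11253\right) - 36957\right)\right)\right) - 207911 = \left(268328 + \left(\frac{5395176979}{2784741238} - 13491\right) \left(8002 + \left(\left(38678 - 11253\right) - 36957\right)\right)\right) - 207911 = \left(268328 - \frac{37563548864879 \left(8002 + \left(27425 - 36957\right)\right)}{2784741238}\right) - 207911 = \left(268328 - \frac{37563548864879 \left(8002 - 9532\right)}{2784741238}\right) - 207911 = \left(268328 - - \frac{28736114881632435}{1392370619}\right) - 207911 = \left(268328 + \frac{28736114881632435}{1392370619}\right) - 207911 = \frac{29109726905087467}{1392370619} - 207911 = \frac{28820237737320558}{1392370619}$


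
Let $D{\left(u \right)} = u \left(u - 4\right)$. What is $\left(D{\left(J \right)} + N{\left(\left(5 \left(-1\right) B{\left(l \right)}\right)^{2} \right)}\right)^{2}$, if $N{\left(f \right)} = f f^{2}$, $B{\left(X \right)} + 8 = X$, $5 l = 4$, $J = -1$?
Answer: $4738381360089440281$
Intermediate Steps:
$D{\left(u \right)} = u \left(-4 + u\right)$
$l = \frac{4}{5}$ ($l = \frac{1}{5} \cdot 4 = \frac{4}{5} \approx 0.8$)
$B{\left(X \right)} = -8 + X$
$N{\left(f \right)} = f^{3}$
$\left(D{\left(J \right)} + N{\left(\left(5 \left(-1\right) B{\left(l \right)}\right)^{2} \right)}\right)^{2} = \left(- (-4 - 1) + \left(\left(5 \left(-1\right) \left(-8 + \frac{4}{5}\right)\right)^{2}\right)^{3}\right)^{2} = \left(\left(-1\right) \left(-5\right) + \left(\left(\left(-5\right) \left(- \frac{36}{5}\right)\right)^{2}\right)^{3}\right)^{2} = \left(5 + \left(36^{2}\right)^{3}\right)^{2} = \left(5 + 1296^{3}\right)^{2} = \left(5 + 2176782336\right)^{2} = 2176782341^{2} = 4738381360089440281$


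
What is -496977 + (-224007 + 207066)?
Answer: -513918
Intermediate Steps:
-496977 + (-224007 + 207066) = -496977 - 16941 = -513918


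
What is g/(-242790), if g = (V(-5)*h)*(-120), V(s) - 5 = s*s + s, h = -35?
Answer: -3500/8093 ≈ -0.43247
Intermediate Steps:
V(s) = 5 + s + s**2 (V(s) = 5 + (s*s + s) = 5 + (s**2 + s) = 5 + (s + s**2) = 5 + s + s**2)
g = 105000 (g = ((5 - 5 + (-5)**2)*(-35))*(-120) = ((5 - 5 + 25)*(-35))*(-120) = (25*(-35))*(-120) = -875*(-120) = 105000)
g/(-242790) = 105000/(-242790) = 105000*(-1/242790) = -3500/8093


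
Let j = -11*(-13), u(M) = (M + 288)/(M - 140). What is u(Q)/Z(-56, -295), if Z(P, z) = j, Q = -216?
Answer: -18/12727 ≈ -0.0014143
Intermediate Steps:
u(M) = (288 + M)/(-140 + M)
j = 143
Z(P, z) = 143
u(Q)/Z(-56, -295) = ((288 - 216)/(-140 - 216))/143 = (72/(-356))*(1/143) = -1/356*72*(1/143) = -18/89*1/143 = -18/12727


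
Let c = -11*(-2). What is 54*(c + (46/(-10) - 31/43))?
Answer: 193644/215 ≈ 900.67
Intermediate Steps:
c = 22
54*(c + (46/(-10) - 31/43)) = 54*(22 + (46/(-10) - 31/43)) = 54*(22 + (46*(-1/10) - 31*1/43)) = 54*(22 + (-23/5 - 31/43)) = 54*(22 - 1144/215) = 54*(3586/215) = 193644/215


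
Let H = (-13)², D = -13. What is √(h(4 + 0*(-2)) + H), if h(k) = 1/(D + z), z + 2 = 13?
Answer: √674/2 ≈ 12.981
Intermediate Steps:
z = 11 (z = -2 + 13 = 11)
H = 169
h(k) = -½ (h(k) = 1/(-13 + 11) = 1/(-2) = -½)
√(h(4 + 0*(-2)) + H) = √(-½ + 169) = √(337/2) = √674/2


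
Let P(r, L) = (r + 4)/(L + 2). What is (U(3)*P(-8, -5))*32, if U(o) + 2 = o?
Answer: 128/3 ≈ 42.667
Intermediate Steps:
P(r, L) = (4 + r)/(2 + L)
U(o) = -2 + o
(U(3)*P(-8, -5))*32 = ((-2 + 3)*((4 - 8)/(2 - 5)))*32 = (1*(-4/(-3)))*32 = (1*(-⅓*(-4)))*32 = (1*(4/3))*32 = (4/3)*32 = 128/3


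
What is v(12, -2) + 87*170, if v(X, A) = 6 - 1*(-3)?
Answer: 14799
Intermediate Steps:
v(X, A) = 9 (v(X, A) = 6 + 3 = 9)
v(12, -2) + 87*170 = 9 + 87*170 = 9 + 14790 = 14799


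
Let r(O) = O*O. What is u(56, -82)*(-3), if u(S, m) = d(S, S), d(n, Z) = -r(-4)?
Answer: 48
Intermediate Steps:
r(O) = O**2
d(n, Z) = -16 (d(n, Z) = -1*(-4)**2 = -1*16 = -16)
u(S, m) = -16
u(56, -82)*(-3) = -16*(-3) = 48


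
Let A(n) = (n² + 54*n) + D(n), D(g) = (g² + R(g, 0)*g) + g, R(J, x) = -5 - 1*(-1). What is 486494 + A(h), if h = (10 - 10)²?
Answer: 486494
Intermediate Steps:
R(J, x) = -4 (R(J, x) = -5 + 1 = -4)
D(g) = g² - 3*g (D(g) = (g² - 4*g) + g = g² - 3*g)
h = 0 (h = 0² = 0)
A(n) = n² + 54*n + n*(-3 + n) (A(n) = (n² + 54*n) + n*(-3 + n) = n² + 54*n + n*(-3 + n))
486494 + A(h) = 486494 + 0*(51 + 2*0) = 486494 + 0*(51 + 0) = 486494 + 0*51 = 486494 + 0 = 486494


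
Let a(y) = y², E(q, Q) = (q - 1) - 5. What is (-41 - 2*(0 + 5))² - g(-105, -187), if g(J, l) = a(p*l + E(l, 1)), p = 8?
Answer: -2850120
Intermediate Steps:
E(q, Q) = -6 + q (E(q, Q) = (-1 + q) - 5 = -6 + q)
g(J, l) = (-6 + 9*l)² (g(J, l) = (8*l + (-6 + l))² = (-6 + 9*l)²)
(-41 - 2*(0 + 5))² - g(-105, -187) = (-41 - 2*(0 + 5))² - 9*(-2 + 3*(-187))² = (-41 - 2*5)² - 9*(-2 - 561)² = (-41 - 10)² - 9*(-563)² = (-51)² - 9*316969 = 2601 - 1*2852721 = 2601 - 2852721 = -2850120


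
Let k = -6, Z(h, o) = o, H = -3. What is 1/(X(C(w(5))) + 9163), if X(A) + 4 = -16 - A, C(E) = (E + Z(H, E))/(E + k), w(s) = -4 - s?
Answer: 5/45709 ≈ 0.00010939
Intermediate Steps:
C(E) = 2*E/(-6 + E) (C(E) = (E + E)/(E - 6) = (2*E)/(-6 + E) = 2*E/(-6 + E))
X(A) = -20 - A (X(A) = -4 + (-16 - A) = -20 - A)
1/(X(C(w(5))) + 9163) = 1/((-20 - 2*(-4 - 1*5)/(-6 + (-4 - 1*5))) + 9163) = 1/((-20 - 2*(-4 - 5)/(-6 + (-4 - 5))) + 9163) = 1/((-20 - 2*(-9)/(-6 - 9)) + 9163) = 1/((-20 - 2*(-9)/(-15)) + 9163) = 1/((-20 - 2*(-9)*(-1)/15) + 9163) = 1/((-20 - 1*6/5) + 9163) = 1/((-20 - 6/5) + 9163) = 1/(-106/5 + 9163) = 1/(45709/5) = 5/45709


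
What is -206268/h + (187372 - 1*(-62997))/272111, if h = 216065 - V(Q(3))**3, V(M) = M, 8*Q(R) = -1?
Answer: -148612628041/4300336548313 ≈ -0.034558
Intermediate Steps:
Q(R) = -1/8 (Q(R) = (1/8)*(-1) = -1/8)
h = 110625281/512 (h = 216065 - (-1/8)**3 = 216065 - 1*(-1/512) = 216065 + 1/512 = 110625281/512 ≈ 2.1607e+5)
-206268/h + (187372 - 1*(-62997))/272111 = -206268/110625281/512 + (187372 - 1*(-62997))/272111 = -206268*512/110625281 + (187372 + 62997)*(1/272111) = -105609216/110625281 + 250369*(1/272111) = -105609216/110625281 + 35767/38873 = -148612628041/4300336548313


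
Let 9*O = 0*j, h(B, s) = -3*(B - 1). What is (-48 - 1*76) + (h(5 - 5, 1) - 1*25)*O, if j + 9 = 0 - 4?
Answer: -124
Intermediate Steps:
h(B, s) = 3 - 3*B (h(B, s) = -3*(-1 + B) = 3 - 3*B)
j = -13 (j = -9 + (0 - 4) = -9 - 4 = -13)
O = 0 (O = (0*(-13))/9 = (⅑)*0 = 0)
(-48 - 1*76) + (h(5 - 5, 1) - 1*25)*O = (-48 - 1*76) + ((3 - 3*(5 - 5)) - 1*25)*0 = (-48 - 76) + ((3 - 3*0) - 25)*0 = -124 + ((3 + 0) - 25)*0 = -124 + (3 - 25)*0 = -124 - 22*0 = -124 + 0 = -124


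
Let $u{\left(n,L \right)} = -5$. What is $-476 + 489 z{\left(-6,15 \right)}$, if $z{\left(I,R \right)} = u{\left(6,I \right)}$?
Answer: $-2921$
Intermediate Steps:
$z{\left(I,R \right)} = -5$
$-476 + 489 z{\left(-6,15 \right)} = -476 + 489 \left(-5\right) = -476 - 2445 = -2921$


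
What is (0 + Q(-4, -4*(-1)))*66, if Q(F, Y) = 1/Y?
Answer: 33/2 ≈ 16.500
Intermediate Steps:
(0 + Q(-4, -4*(-1)))*66 = (0 + 1/(-4*(-1)))*66 = (0 + 1/4)*66 = (0 + ¼)*66 = (¼)*66 = 33/2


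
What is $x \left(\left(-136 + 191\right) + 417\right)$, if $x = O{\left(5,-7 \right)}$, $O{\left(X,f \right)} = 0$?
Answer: $0$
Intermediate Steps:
$x = 0$
$x \left(\left(-136 + 191\right) + 417\right) = 0 \left(\left(-136 + 191\right) + 417\right) = 0 \left(55 + 417\right) = 0 \cdot 472 = 0$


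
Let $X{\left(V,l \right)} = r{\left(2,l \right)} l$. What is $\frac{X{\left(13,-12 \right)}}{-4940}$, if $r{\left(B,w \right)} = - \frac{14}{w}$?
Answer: $\frac{7}{2470} \approx 0.002834$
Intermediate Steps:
$X{\left(V,l \right)} = -14$ ($X{\left(V,l \right)} = - \frac{14}{l} l = -14$)
$\frac{X{\left(13,-12 \right)}}{-4940} = - \frac{14}{-4940} = \left(-14\right) \left(- \frac{1}{4940}\right) = \frac{7}{2470}$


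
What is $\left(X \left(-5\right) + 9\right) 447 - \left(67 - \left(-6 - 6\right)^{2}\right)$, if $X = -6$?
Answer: $17510$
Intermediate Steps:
$\left(X \left(-5\right) + 9\right) 447 - \left(67 - \left(-6 - 6\right)^{2}\right) = \left(\left(-6\right) \left(-5\right) + 9\right) 447 - \left(67 - \left(-6 - 6\right)^{2}\right) = \left(30 + 9\right) 447 - \left(67 - \left(-12\right)^{2}\right) = 39 \cdot 447 + \left(-67 + 144\right) = 17433 + 77 = 17510$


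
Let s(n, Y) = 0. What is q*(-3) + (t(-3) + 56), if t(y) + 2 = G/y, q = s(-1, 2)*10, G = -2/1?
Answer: 164/3 ≈ 54.667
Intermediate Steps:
G = -2 (G = -2*1 = -2)
q = 0 (q = 0*10 = 0)
t(y) = -2 - 2/y
q*(-3) + (t(-3) + 56) = 0*(-3) + ((-2 - 2/(-3)) + 56) = 0 + ((-2 - 2*(-⅓)) + 56) = 0 + ((-2 + ⅔) + 56) = 0 + (-4/3 + 56) = 0 + 164/3 = 164/3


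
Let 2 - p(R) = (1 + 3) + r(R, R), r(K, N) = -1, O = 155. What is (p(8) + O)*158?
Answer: 24332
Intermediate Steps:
p(R) = -1 (p(R) = 2 - ((1 + 3) - 1) = 2 - (4 - 1) = 2 - 1*3 = 2 - 3 = -1)
(p(8) + O)*158 = (-1 + 155)*158 = 154*158 = 24332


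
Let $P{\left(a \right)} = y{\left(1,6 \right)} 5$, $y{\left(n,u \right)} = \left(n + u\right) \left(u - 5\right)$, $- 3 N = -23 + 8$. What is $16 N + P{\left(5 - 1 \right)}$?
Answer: $115$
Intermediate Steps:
$N = 5$ ($N = - \frac{-23 + 8}{3} = \left(- \frac{1}{3}\right) \left(-15\right) = 5$)
$y{\left(n,u \right)} = \left(-5 + u\right) \left(n + u\right)$ ($y{\left(n,u \right)} = \left(n + u\right) \left(-5 + u\right) = \left(-5 + u\right) \left(n + u\right)$)
$P{\left(a \right)} = 35$ ($P{\left(a \right)} = \left(6^{2} - 5 - 30 + 1 \cdot 6\right) 5 = \left(36 - 5 - 30 + 6\right) 5 = 7 \cdot 5 = 35$)
$16 N + P{\left(5 - 1 \right)} = 16 \cdot 5 + 35 = 80 + 35 = 115$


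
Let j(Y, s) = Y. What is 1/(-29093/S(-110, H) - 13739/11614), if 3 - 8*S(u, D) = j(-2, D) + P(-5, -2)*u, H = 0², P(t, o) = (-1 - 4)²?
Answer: -31996570/2740939761 ≈ -0.011674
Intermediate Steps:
P(t, o) = 25 (P(t, o) = (-5)² = 25)
H = 0
S(u, D) = 5/8 - 25*u/8 (S(u, D) = 3/8 - (-2 + 25*u)/8 = 3/8 + (¼ - 25*u/8) = 5/8 - 25*u/8)
1/(-29093/S(-110, H) - 13739/11614) = 1/(-29093/(5/8 - 25/8*(-110)) - 13739/11614) = 1/(-29093/(5/8 + 1375/4) - 13739*1/11614) = 1/(-29093/2755/8 - 13739/11614) = 1/(-29093*8/2755 - 13739/11614) = 1/(-232744/2755 - 13739/11614) = 1/(-2740939761/31996570) = -31996570/2740939761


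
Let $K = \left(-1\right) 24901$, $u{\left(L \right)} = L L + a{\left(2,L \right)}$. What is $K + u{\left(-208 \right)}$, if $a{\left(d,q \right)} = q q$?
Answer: $61627$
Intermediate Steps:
$a{\left(d,q \right)} = q^{2}$
$u{\left(L \right)} = 2 L^{2}$ ($u{\left(L \right)} = L L + L^{2} = L^{2} + L^{2} = 2 L^{2}$)
$K = -24901$
$K + u{\left(-208 \right)} = -24901 + 2 \left(-208\right)^{2} = -24901 + 2 \cdot 43264 = -24901 + 86528 = 61627$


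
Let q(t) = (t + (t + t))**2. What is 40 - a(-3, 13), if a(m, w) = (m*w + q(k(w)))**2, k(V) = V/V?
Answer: -860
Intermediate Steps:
k(V) = 1
q(t) = 9*t**2 (q(t) = (t + 2*t)**2 = (3*t)**2 = 9*t**2)
a(m, w) = (9 + m*w)**2 (a(m, w) = (m*w + 9*1**2)**2 = (m*w + 9*1)**2 = (m*w + 9)**2 = (9 + m*w)**2)
40 - a(-3, 13) = 40 - (9 - 3*13)**2 = 40 - (9 - 39)**2 = 40 - 1*(-30)**2 = 40 - 1*900 = 40 - 900 = -860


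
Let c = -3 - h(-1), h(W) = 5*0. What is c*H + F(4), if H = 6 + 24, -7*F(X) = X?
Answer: -634/7 ≈ -90.571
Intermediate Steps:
h(W) = 0
F(X) = -X/7
c = -3 (c = -3 - 1*0 = -3 + 0 = -3)
H = 30
c*H + F(4) = -3*30 - ⅐*4 = -90 - 4/7 = -634/7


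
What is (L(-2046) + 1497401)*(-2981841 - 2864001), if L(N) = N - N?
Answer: -8753569656642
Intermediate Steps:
L(N) = 0
(L(-2046) + 1497401)*(-2981841 - 2864001) = (0 + 1497401)*(-2981841 - 2864001) = 1497401*(-5845842) = -8753569656642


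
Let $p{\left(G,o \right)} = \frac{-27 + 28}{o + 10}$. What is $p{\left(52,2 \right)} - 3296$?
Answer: $- \frac{39551}{12} \approx -3295.9$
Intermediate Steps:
$p{\left(G,o \right)} = \frac{1}{10 + o}$ ($p{\left(G,o \right)} = 1 \frac{1}{10 + o} = \frac{1}{10 + o}$)
$p{\left(52,2 \right)} - 3296 = \frac{1}{10 + 2} - 3296 = \frac{1}{12} - 3296 = - \frac{39551}{12}$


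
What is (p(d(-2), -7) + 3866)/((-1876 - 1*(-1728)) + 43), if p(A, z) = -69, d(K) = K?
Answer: -3797/105 ≈ -36.162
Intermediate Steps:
(p(d(-2), -7) + 3866)/((-1876 - 1*(-1728)) + 43) = (-69 + 3866)/((-1876 - 1*(-1728)) + 43) = 3797/((-1876 + 1728) + 43) = 3797/(-148 + 43) = 3797/(-105) = 3797*(-1/105) = -3797/105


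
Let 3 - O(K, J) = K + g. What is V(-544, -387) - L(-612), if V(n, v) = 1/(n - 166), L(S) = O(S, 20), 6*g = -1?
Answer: -655154/1065 ≈ -615.17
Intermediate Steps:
g = -⅙ (g = (⅙)*(-1) = -⅙ ≈ -0.16667)
O(K, J) = 19/6 - K (O(K, J) = 3 - (K - ⅙) = 3 - (-⅙ + K) = 3 + (⅙ - K) = 19/6 - K)
L(S) = 19/6 - S
V(n, v) = 1/(-166 + n)
V(-544, -387) - L(-612) = 1/(-166 - 544) - (19/6 - 1*(-612)) = 1/(-710) - (19/6 + 612) = -1/710 - 1*3691/6 = -1/710 - 3691/6 = -655154/1065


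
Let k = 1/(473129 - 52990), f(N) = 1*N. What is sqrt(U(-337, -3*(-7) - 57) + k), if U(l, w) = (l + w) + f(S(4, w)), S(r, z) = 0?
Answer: I*sqrt(65840758266594)/420139 ≈ 19.313*I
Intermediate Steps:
f(N) = N
k = 1/420139 ≈ 2.3802e-6
U(l, w) = l + w (U(l, w) = (l + w) + 0 = l + w)
sqrt(U(-337, -3*(-7) - 57) + k) = sqrt((-337 + (-3*(-7) - 57)) + 1/420139) = sqrt((-337 + (21 - 57)) + 1/420139) = sqrt((-337 - 36) + 1/420139) = sqrt(-373 + 1/420139) = sqrt(-156711846/420139) = I*sqrt(65840758266594)/420139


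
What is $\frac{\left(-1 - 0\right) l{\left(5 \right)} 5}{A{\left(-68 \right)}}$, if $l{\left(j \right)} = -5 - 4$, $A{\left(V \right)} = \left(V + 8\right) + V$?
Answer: $- \frac{45}{128} \approx -0.35156$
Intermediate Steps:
$A{\left(V \right)} = 8 + 2 V$ ($A{\left(V \right)} = \left(8 + V\right) + V = 8 + 2 V$)
$l{\left(j \right)} = -9$
$\frac{\left(-1 - 0\right) l{\left(5 \right)} 5}{A{\left(-68 \right)}} = \frac{\left(-1 - 0\right) \left(-9\right) 5}{8 + 2 \left(-68\right)} = \frac{\left(-1 + 0\right) \left(-9\right) 5}{8 - 136} = \frac{\left(-1\right) \left(-9\right) 5}{-128} = 9 \cdot 5 \left(- \frac{1}{128}\right) = 45 \left(- \frac{1}{128}\right) = - \frac{45}{128}$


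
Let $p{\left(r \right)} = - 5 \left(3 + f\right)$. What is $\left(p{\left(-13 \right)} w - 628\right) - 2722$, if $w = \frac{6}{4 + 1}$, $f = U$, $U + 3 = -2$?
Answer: $-3338$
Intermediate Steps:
$U = -5$ ($U = -3 - 2 = -5$)
$f = -5$
$w = \frac{6}{5} \approx 1.2$
$p{\left(r \right)} = 10$ ($p{\left(r \right)} = - 5 \left(3 - 5\right) = \left(-5\right) \left(-2\right) = 10$)
$\left(p{\left(-13 \right)} w - 628\right) - 2722 = \left(10 \cdot \frac{6}{5} - 628\right) - 2722 = \left(12 - 628\right) - 2722 = -616 - 2722 = -3338$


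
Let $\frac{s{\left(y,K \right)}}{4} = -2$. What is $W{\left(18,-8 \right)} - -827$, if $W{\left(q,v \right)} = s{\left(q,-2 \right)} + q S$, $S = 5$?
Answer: $909$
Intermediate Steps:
$s{\left(y,K \right)} = -8$ ($s{\left(y,K \right)} = 4 \left(-2\right) = -8$)
$W{\left(q,v \right)} = -8 + 5 q$ ($W{\left(q,v \right)} = -8 + q 5 = -8 + 5 q$)
$W{\left(18,-8 \right)} - -827 = \left(-8 + 5 \cdot 18\right) - -827 = \left(-8 + 90\right) + 827 = 82 + 827 = 909$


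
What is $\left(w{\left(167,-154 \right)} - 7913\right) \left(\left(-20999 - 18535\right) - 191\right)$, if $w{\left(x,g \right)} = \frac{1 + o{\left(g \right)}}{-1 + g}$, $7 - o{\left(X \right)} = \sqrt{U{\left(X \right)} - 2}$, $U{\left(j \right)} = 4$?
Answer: $\frac{9744725235}{31} - \frac{7945 \sqrt{2}}{31} \approx 3.1435 \cdot 10^{8}$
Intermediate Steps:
$o{\left(X \right)} = 7 - \sqrt{2}$ ($o{\left(X \right)} = 7 - \sqrt{4 - 2} = 7 - \sqrt{2}$)
$w{\left(x,g \right)} = \frac{8 - \sqrt{2}}{-1 + g}$ ($w{\left(x,g \right)} = \frac{1 + \left(7 - \sqrt{2}\right)}{-1 + g} = \frac{8 - \sqrt{2}}{-1 + g}$)
$\left(w{\left(167,-154 \right)} - 7913\right) \left(\left(-20999 - 18535\right) - 191\right) = \left(\frac{8 - \sqrt{2}}{-1 - 154} - 7913\right) \left(\left(-20999 - 18535\right) - 191\right) = \left(\frac{8 - \sqrt{2}}{-155} - 7913\right) \left(\left(-20999 - 18535\right) - 191\right) = \left(- \frac{8 - \sqrt{2}}{155} - 7913\right) \left(-39534 - 191\right) = \left(\left(- \frac{8}{155} + \frac{\sqrt{2}}{155}\right) - 7913\right) \left(-39725\right) = \left(- \frac{1226523}{155} + \frac{\sqrt{2}}{155}\right) \left(-39725\right) = \frac{9744725235}{31} - \frac{7945 \sqrt{2}}{31}$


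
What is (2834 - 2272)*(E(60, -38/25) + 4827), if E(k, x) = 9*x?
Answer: 67627146/25 ≈ 2.7051e+6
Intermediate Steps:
(2834 - 2272)*(E(60, -38/25) + 4827) = (2834 - 2272)*(9*(-38/25) + 4827) = 562*(9*(-38*1/25) + 4827) = 562*(9*(-38/25) + 4827) = 562*(-342/25 + 4827) = 562*(120333/25) = 67627146/25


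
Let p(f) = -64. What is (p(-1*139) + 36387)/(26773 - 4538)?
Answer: 36323/22235 ≈ 1.6336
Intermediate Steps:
(p(-1*139) + 36387)/(26773 - 4538) = (-64 + 36387)/(26773 - 4538) = 36323/22235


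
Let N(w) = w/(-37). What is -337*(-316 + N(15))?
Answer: 3945259/37 ≈ 1.0663e+5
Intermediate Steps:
N(w) = -w/37 (N(w) = w*(-1/37) = -w/37)
-337*(-316 + N(15)) = -337*(-316 - 1/37*15) = -337*(-316 - 15/37) = -337*(-11707/37) = 3945259/37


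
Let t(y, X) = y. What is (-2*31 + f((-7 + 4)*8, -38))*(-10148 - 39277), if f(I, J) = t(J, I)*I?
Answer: -42011250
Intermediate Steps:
f(I, J) = I*J (f(I, J) = J*I = I*J)
(-2*31 + f((-7 + 4)*8, -38))*(-10148 - 39277) = (-2*31 + ((-7 + 4)*8)*(-38))*(-10148 - 39277) = (-62 - 3*8*(-38))*(-49425) = (-62 - 24*(-38))*(-49425) = (-62 + 912)*(-49425) = 850*(-49425) = -42011250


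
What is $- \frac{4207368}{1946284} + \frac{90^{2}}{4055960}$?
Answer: $- \frac{213114392661}{98675625658} \approx -2.1597$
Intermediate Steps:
$- \frac{4207368}{1946284} + \frac{90^{2}}{4055960} = \left(-4207368\right) \frac{1}{1946284} + 8100 \cdot \frac{1}{4055960} = - \frac{1051842}{486571} + \frac{405}{202798} = - \frac{213114392661}{98675625658}$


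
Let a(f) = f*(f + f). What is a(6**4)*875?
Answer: 2939328000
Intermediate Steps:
a(f) = 2*f**2 (a(f) = f*(2*f) = 2*f**2)
a(6**4)*875 = (2*(6**4)**2)*875 = (2*1296**2)*875 = (2*1679616)*875 = 3359232*875 = 2939328000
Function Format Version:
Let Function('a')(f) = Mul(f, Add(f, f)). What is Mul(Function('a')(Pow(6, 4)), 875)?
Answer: 2939328000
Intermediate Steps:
Function('a')(f) = Mul(2, Pow(f, 2)) (Function('a')(f) = Mul(f, Mul(2, f)) = Mul(2, Pow(f, 2)))
Mul(Function('a')(Pow(6, 4)), 875) = Mul(Mul(2, Pow(Pow(6, 4), 2)), 875) = Mul(Mul(2, Pow(1296, 2)), 875) = Mul(Mul(2, 1679616), 875) = Mul(3359232, 875) = 2939328000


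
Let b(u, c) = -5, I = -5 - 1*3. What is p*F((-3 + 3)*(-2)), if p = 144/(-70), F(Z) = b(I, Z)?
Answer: 72/7 ≈ 10.286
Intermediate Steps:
I = -8 (I = -5 - 3 = -8)
F(Z) = -5
p = -72/35 (p = 144*(-1/70) = -72/35 ≈ -2.0571)
p*F((-3 + 3)*(-2)) = -72/35*(-5) = 72/7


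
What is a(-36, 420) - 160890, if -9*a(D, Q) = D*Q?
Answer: -159210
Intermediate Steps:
a(D, Q) = -D*Q/9
a(-36, 420) - 160890 = -⅑*(-36)*420 - 160890 = 1680 - 160890 = -159210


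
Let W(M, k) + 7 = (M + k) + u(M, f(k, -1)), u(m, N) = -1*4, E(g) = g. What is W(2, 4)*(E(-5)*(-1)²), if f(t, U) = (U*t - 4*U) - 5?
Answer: 25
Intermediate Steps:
f(t, U) = -5 - 4*U + U*t (f(t, U) = (-4*U + U*t) - 5 = -5 - 4*U + U*t)
u(m, N) = -4
W(M, k) = -11 + M + k (W(M, k) = -7 + ((M + k) - 4) = -7 + (-4 + M + k) = -11 + M + k)
W(2, 4)*(E(-5)*(-1)²) = (-11 + 2 + 4)*(-5*(-1)²) = -(-25) = -5*(-5) = 25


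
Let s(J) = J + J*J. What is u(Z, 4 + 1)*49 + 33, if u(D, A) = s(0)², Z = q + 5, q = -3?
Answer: 33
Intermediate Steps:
s(J) = J + J²
Z = 2 (Z = -3 + 5 = 2)
u(D, A) = 0 (u(D, A) = (0*(1 + 0))² = (0*1)² = 0² = 0)
u(Z, 4 + 1)*49 + 33 = 0*49 + 33 = 0 + 33 = 33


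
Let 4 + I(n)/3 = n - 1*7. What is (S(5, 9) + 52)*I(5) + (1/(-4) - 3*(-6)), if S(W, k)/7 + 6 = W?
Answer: -3169/4 ≈ -792.25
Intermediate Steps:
I(n) = -33 + 3*n (I(n) = -12 + 3*(n - 1*7) = -12 + 3*(n - 7) = -12 + 3*(-7 + n) = -12 + (-21 + 3*n) = -33 + 3*n)
S(W, k) = -42 + 7*W
(S(5, 9) + 52)*I(5) + (1/(-4) - 3*(-6)) = ((-42 + 7*5) + 52)*(-33 + 3*5) + (1/(-4) - 3*(-6)) = ((-42 + 35) + 52)*(-33 + 15) + (-¼ + 18) = (-7 + 52)*(-18) + 71/4 = 45*(-18) + 71/4 = -810 + 71/4 = -3169/4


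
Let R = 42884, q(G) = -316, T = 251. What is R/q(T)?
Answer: -10721/79 ≈ -135.71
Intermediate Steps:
R/q(T) = 42884/(-316) = 42884*(-1/316) = -10721/79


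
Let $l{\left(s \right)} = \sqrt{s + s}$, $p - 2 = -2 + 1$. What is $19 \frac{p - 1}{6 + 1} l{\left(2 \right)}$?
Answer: $0$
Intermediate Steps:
$p = 1$ ($p = 2 + \left(-2 + 1\right) = 2 - 1 = 1$)
$l{\left(s \right)} = \sqrt{2} \sqrt{s}$ ($l{\left(s \right)} = \sqrt{2 s} = \sqrt{2} \sqrt{s}$)
$19 \frac{p - 1}{6 + 1} l{\left(2 \right)} = 19 \frac{1 - 1}{6 + 1} \sqrt{2} \sqrt{2} = 19 \cdot \frac{0}{7} \cdot 2 = 19 \cdot 0 \cdot \frac{1}{7} \cdot 2 = 19 \cdot 0 \cdot 2 = 0 \cdot 2 = 0$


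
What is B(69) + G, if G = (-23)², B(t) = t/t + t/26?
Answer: 13849/26 ≈ 532.65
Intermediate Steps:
B(t) = 1 + t/26 (B(t) = 1 + t*(1/26) = 1 + t/26)
G = 529
B(69) + G = (1 + (1/26)*69) + 529 = (1 + 69/26) + 529 = 95/26 + 529 = 13849/26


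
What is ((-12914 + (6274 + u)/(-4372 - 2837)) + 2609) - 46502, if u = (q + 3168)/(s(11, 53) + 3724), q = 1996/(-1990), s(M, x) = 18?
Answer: -28236875475998/497059215 ≈ -56808.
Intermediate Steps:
q = -998/995 (q = 1996*(-1/1990) = -998/995 ≈ -1.0030)
u = 1575581/1861645 (u = (-998/995 + 3168)/(18 + 3724) = (3151162/995)/3742 = (3151162/995)*(1/3742) = 1575581/1861645 ≈ 0.84634)
((-12914 + (6274 + u)/(-4372 - 2837)) + 2609) - 46502 = ((-12914 + (6274 + 1575581/1861645)/(-4372 - 2837)) + 2609) - 46502 = ((-12914 + (11681536311/1861645)/(-7209)) + 2609) - 46502 = ((-12914 + (11681536311/1861645)*(-1/7209)) + 2609) - 46502 = ((-12914 - 432649493/497059215) + 2609) - 46502 = (-6419455352003/497059215 + 2609) - 46502 = -5122627860068/497059215 - 46502 = -28236875475998/497059215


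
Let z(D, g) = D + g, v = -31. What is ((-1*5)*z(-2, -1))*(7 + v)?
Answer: -360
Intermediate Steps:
((-1*5)*z(-2, -1))*(7 + v) = ((-1*5)*(-2 - 1))*(7 - 31) = -5*(-3)*(-24) = 15*(-24) = -360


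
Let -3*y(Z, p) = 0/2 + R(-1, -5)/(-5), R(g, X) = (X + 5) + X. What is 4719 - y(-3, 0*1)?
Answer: 14158/3 ≈ 4719.3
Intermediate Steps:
R(g, X) = 5 + 2*X (R(g, X) = (5 + X) + X = 5 + 2*X)
y(Z, p) = -1/3 (y(Z, p) = -(0/2 + (5 + 2*(-5))/(-5))/3 = -(0*(1/2) + (5 - 10)*(-1/5))/3 = -(0 - 5*(-1/5))/3 = -(0 + 1)/3 = -1/3*1 = -1/3)
4719 - y(-3, 0*1) = 4719 - 1*(-1/3) = 4719 + 1/3 = 14158/3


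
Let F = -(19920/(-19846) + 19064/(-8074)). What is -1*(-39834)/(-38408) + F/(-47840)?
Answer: -183519810574013/176938065234920 ≈ -1.0372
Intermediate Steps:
F = 134794556/40059151 (F = -(19920*(-1/19846) + 19064*(-1/8074)) = -(-9960/9923 - 9532/4037) = -1*(-134794556/40059151) = 134794556/40059151 ≈ 3.3649)
-1*(-39834)/(-38408) + F/(-47840) = -1*(-39834)/(-38408) + (134794556/40059151)/(-47840) = 39834*(-1/38408) + (134794556/40059151)*(-1/47840) = -19917/19204 - 2592203/36854418920 = -183519810574013/176938065234920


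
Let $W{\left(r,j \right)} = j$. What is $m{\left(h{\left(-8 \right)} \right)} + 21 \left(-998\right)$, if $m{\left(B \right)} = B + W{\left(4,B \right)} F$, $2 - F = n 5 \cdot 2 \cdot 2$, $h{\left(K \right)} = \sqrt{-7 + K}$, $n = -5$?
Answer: $-20958 + 103 i \sqrt{15} \approx -20958.0 + 398.92 i$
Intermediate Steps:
$F = 102$ ($F = 2 - - 5 \cdot 5 \cdot 2 \cdot 2 = 2 - \left(-5\right) 10 \cdot 2 = 2 - \left(-50\right) 2 = 2 - -100 = 2 + 100 = 102$)
$m{\left(B \right)} = 103 B$ ($m{\left(B \right)} = B + B 102 = B + 102 B = 103 B$)
$m{\left(h{\left(-8 \right)} \right)} + 21 \left(-998\right) = 103 \sqrt{-7 - 8} + 21 \left(-998\right) = 103 \sqrt{-15} - 20958 = 103 i \sqrt{15} - 20958 = -20958 + 103 i \sqrt{15}$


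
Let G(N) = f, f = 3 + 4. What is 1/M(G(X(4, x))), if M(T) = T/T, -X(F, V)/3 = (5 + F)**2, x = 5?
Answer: 1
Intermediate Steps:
X(F, V) = -3*(5 + F)**2
f = 7
G(N) = 7
M(T) = 1
1/M(G(X(4, x))) = 1/1 = 1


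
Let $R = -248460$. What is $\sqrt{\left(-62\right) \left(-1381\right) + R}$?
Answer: $i \sqrt{162838} \approx 403.53 i$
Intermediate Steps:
$\sqrt{\left(-62\right) \left(-1381\right) + R} = \sqrt{\left(-62\right) \left(-1381\right) - 248460} = \sqrt{85622 - 248460} = \sqrt{-162838} = i \sqrt{162838}$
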